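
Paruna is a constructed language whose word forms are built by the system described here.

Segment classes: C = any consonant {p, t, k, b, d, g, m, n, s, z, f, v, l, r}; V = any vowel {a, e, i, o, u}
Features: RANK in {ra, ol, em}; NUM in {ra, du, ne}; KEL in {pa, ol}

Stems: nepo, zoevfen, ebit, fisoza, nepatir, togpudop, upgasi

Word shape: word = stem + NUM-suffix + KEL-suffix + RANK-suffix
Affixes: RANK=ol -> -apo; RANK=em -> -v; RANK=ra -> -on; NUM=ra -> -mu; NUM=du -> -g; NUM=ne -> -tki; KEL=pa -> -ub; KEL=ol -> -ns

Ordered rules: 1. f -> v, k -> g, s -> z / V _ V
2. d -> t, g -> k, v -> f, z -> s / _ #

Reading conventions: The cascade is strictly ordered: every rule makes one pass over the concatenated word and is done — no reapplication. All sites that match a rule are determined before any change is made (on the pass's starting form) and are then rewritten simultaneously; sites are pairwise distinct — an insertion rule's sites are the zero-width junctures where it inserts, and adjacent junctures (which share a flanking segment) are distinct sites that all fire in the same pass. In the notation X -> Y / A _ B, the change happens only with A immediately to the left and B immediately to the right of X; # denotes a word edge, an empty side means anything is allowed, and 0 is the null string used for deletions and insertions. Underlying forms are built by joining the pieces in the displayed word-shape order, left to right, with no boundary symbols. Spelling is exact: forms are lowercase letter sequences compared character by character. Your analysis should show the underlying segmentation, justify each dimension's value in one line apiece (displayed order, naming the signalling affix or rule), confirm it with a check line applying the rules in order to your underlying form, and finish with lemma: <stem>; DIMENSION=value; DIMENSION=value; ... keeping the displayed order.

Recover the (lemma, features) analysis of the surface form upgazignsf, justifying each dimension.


underlying: upgasi-g-ns-v
RANK=em - signalled by the affix -v
NUM=du - signalled by the affix -g
KEL=ol - signalled by the affix -ns
check: upgasignsv -> upgazignsv -> upgazignsf
lemma: upgasi; RANK=em; NUM=du; KEL=ol


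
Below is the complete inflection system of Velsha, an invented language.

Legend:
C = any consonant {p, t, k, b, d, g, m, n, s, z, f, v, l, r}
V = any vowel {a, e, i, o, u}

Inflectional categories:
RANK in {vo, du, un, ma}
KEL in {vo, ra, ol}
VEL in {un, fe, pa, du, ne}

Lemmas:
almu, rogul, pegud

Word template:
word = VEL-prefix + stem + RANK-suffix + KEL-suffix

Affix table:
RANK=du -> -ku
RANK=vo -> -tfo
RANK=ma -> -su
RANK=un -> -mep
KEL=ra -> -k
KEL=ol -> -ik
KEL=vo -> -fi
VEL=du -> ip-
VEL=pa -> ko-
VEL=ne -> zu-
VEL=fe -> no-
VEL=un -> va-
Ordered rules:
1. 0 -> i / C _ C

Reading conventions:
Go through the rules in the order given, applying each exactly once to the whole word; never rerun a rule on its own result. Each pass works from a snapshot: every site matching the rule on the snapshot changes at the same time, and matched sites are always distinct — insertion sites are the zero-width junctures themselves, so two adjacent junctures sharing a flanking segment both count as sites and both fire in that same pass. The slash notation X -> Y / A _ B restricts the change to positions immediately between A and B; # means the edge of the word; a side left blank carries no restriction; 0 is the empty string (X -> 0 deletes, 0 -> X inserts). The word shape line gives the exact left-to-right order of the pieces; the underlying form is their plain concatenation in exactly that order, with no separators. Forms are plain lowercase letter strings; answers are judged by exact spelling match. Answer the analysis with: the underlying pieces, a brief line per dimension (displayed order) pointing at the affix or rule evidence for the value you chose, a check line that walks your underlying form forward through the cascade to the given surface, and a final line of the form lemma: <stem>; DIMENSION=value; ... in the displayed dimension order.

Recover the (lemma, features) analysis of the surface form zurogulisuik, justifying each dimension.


underlying: zu-rogul-su-ik
RANK=ma - signalled by the affix -su
KEL=ol - signalled by the affix -ik
VEL=ne - signalled by the affix zu-
check: zurogulsuik -> zurogulisuik
lemma: rogul; RANK=ma; KEL=ol; VEL=ne


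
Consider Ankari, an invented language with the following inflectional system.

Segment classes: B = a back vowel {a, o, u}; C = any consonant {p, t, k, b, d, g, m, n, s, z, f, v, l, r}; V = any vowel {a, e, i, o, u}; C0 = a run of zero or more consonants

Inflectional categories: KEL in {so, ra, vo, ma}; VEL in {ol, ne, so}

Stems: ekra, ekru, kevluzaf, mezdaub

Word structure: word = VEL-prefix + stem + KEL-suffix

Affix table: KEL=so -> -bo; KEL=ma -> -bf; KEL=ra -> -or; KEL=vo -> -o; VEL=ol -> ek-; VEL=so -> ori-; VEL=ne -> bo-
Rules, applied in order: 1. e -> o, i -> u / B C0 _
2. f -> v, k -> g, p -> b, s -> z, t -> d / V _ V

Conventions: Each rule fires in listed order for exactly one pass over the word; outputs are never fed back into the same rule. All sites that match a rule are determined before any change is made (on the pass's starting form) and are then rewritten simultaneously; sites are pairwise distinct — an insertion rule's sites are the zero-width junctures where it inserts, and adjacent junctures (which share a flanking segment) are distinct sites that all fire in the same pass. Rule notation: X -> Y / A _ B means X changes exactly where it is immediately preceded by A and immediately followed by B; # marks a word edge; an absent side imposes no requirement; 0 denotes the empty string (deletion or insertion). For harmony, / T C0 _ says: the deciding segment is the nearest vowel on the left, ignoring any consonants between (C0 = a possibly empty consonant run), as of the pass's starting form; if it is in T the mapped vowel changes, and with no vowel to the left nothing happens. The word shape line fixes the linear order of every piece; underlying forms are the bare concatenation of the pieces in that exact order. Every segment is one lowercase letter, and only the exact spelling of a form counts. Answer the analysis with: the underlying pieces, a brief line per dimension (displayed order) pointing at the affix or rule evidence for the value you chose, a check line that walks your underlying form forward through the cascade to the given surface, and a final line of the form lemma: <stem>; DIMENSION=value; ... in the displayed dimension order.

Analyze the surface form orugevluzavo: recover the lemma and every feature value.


underlying: ori-kevluzaf-o
KEL=vo - signalled by the affix -o
VEL=so - signalled by the affix ori-
check: orikevluzafo -> orukevluzafo -> orugevluzavo
lemma: kevluzaf; KEL=vo; VEL=so


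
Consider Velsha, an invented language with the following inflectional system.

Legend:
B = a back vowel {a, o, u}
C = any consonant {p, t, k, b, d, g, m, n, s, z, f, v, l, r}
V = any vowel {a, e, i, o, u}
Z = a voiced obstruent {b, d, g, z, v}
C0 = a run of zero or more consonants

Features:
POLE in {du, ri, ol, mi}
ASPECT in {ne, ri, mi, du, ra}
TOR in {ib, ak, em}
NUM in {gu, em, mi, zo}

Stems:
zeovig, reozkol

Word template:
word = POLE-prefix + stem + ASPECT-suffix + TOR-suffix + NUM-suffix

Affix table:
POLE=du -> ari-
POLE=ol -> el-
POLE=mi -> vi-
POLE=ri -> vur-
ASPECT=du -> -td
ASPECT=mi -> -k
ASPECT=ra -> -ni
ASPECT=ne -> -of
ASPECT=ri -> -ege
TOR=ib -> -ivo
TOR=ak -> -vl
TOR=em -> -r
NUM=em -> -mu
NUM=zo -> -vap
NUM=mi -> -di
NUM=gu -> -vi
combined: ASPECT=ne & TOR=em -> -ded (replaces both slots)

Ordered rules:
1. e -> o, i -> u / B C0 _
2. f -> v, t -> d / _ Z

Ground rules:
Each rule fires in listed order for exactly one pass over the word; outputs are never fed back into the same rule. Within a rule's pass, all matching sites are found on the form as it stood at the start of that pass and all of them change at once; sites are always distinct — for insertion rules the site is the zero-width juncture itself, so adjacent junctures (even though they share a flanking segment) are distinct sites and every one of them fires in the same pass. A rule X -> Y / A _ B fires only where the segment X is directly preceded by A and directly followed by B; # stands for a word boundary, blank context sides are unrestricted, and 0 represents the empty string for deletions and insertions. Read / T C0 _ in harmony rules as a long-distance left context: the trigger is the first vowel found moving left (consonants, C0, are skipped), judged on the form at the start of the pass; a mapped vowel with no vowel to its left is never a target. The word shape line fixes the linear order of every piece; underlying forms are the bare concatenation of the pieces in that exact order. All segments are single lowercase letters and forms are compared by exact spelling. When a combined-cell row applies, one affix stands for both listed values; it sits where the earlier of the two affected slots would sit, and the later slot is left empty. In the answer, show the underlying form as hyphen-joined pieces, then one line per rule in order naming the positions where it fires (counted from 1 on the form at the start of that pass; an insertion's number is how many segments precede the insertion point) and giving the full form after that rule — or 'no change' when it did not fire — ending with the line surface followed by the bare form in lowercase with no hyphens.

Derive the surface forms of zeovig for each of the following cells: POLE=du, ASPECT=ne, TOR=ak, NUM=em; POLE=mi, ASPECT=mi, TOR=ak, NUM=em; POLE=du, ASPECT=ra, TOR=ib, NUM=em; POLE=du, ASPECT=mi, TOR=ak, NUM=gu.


cell POLE=du, ASPECT=ne, TOR=ak, NUM=em:
underlying: ari-zeovig-of-vl-mu
1. e -> o, i -> u / B C0 _: fires at position(s) 3, 8: aruzeovugofvlmu
2. f -> v, t -> d / _ Z: fires at position(s) 11: aruzeovugovvlmu
surface: aruzeovugovvlmu

cell POLE=mi, ASPECT=mi, TOR=ak, NUM=em:
underlying: vi-zeovig-k-vl-mu
1. e -> o, i -> u / B C0 _: fires at position(s) 7: vizeovugkvlmu
2. f -> v, t -> d / _ Z: no change
surface: vizeovugkvlmu

cell POLE=du, ASPECT=ra, TOR=ib, NUM=em:
underlying: ari-zeovig-ni-ivo-mu
1. e -> o, i -> u / B C0 _: fires at position(s) 3, 8: aruzeovugniivomu
2. f -> v, t -> d / _ Z: no change
surface: aruzeovugniivomu

cell POLE=du, ASPECT=mi, TOR=ak, NUM=gu:
underlying: ari-zeovig-k-vl-vi
1. e -> o, i -> u / B C0 _: fires at position(s) 3, 8: aruzeovugkvlvi
2. f -> v, t -> d / _ Z: no change
surface: aruzeovugkvlvi


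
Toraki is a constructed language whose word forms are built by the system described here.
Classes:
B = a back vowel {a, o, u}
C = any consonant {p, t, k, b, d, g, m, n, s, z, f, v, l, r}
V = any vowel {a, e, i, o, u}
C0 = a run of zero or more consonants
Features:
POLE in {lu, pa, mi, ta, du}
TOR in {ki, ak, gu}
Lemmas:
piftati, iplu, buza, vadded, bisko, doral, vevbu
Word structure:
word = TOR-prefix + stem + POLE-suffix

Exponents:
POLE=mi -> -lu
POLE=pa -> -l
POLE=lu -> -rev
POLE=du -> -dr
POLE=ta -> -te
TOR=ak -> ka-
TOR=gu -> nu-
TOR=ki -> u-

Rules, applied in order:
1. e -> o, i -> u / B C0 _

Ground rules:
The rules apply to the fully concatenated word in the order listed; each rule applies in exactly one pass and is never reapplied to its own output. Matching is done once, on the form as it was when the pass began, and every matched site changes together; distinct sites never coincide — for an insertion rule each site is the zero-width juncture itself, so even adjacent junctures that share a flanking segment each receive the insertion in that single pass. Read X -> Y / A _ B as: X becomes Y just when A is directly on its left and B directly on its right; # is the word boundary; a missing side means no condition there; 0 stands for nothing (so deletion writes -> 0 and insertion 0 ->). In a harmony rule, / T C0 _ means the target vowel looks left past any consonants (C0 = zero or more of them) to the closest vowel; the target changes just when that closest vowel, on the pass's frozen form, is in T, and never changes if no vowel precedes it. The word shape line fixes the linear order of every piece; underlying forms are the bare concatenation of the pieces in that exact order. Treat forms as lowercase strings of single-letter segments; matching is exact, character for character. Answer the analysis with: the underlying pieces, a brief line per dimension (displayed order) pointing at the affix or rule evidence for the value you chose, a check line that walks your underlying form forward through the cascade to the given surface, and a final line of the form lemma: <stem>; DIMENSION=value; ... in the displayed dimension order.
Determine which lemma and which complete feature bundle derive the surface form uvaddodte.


underlying: u-vadded-te
POLE=ta - signalled by the affix -te
TOR=ki - signalled by the affix u-
check: uvaddedte -> uvaddodte
lemma: vadded; POLE=ta; TOR=ki


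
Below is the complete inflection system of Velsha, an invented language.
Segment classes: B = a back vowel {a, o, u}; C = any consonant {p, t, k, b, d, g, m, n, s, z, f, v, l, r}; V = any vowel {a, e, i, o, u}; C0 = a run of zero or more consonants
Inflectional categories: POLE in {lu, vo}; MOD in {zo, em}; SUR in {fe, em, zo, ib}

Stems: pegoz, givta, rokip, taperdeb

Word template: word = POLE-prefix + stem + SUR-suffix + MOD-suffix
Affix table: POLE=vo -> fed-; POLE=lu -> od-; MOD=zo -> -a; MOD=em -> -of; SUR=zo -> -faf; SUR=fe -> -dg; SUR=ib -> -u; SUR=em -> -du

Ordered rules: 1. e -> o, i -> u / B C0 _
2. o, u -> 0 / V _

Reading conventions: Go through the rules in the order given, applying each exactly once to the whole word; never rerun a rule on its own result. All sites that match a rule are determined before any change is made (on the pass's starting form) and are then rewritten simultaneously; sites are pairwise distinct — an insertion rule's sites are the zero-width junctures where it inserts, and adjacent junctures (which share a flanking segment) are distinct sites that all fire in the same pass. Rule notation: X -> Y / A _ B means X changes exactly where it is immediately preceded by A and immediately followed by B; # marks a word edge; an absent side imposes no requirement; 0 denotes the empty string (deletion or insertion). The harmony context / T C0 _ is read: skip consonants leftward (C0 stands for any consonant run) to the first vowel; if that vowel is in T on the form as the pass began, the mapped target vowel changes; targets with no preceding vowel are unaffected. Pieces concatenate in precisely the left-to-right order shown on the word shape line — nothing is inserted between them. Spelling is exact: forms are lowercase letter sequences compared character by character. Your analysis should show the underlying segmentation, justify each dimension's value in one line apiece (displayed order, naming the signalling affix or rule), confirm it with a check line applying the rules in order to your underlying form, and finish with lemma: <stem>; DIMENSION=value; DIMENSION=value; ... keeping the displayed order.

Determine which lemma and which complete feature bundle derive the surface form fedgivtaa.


underlying: fed-givta-u-a
POLE=vo - signalled by the affix fed-
MOD=zo - signalled by the affix -a
SUR=ib - signalled by the affix -u
check: fedgivtaua -> fedgivtaua -> fedgivtaa
lemma: givta; POLE=vo; MOD=zo; SUR=ib


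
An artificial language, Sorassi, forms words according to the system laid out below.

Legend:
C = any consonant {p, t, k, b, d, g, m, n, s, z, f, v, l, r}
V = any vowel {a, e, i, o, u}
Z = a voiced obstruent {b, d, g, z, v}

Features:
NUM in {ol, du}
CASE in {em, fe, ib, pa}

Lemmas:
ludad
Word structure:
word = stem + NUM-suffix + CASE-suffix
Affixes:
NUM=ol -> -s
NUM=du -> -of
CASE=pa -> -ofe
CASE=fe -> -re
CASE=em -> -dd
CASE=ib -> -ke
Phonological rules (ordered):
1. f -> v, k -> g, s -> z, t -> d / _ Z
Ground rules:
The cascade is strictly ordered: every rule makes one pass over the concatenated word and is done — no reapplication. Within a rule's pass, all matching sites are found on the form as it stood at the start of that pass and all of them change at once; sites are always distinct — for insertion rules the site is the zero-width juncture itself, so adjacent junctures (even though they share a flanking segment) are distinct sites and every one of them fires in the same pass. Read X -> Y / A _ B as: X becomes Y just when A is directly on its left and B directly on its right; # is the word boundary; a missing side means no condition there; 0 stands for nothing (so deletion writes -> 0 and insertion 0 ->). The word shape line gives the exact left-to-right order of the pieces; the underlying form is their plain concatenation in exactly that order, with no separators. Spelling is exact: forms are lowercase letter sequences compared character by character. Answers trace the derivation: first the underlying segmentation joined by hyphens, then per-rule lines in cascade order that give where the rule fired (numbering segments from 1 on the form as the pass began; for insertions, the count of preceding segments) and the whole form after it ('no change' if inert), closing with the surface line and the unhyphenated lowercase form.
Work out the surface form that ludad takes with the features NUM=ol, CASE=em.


underlying: ludad-s-dd
1. f -> v, k -> g, s -> z, t -> d / _ Z: fires at position(s) 6: ludadzdd
surface: ludadzdd


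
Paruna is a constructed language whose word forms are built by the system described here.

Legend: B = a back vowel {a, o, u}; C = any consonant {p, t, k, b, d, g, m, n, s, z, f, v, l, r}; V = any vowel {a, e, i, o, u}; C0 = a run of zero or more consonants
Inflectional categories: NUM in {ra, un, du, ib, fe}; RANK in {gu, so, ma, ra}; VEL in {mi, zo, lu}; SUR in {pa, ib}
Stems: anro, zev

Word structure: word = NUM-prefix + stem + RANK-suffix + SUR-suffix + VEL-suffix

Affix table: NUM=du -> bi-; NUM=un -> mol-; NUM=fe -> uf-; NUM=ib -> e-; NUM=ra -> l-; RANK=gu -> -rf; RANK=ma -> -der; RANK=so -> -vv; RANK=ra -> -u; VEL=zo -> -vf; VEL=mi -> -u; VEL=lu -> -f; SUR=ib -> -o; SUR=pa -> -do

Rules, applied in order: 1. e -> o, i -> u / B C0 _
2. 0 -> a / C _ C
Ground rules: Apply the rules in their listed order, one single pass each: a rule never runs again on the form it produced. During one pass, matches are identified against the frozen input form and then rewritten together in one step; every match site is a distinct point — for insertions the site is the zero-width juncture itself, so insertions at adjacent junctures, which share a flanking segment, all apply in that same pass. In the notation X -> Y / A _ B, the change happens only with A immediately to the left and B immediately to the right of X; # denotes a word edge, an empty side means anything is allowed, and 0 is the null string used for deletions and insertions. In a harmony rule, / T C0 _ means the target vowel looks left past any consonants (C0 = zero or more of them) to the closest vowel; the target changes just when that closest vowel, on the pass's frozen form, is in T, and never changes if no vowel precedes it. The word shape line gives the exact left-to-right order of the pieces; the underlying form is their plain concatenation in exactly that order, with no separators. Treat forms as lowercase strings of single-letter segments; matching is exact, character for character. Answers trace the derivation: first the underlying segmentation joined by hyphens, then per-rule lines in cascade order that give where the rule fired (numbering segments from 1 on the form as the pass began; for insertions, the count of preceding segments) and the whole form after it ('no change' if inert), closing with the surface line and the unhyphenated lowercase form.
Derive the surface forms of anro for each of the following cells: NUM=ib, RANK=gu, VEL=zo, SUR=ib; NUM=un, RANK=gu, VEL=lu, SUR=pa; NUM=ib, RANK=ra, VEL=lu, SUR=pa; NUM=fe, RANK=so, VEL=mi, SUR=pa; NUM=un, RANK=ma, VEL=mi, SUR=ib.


cell NUM=ib, RANK=gu, VEL=zo, SUR=ib:
underlying: e-anro-rf-o-vf
1. e -> o, i -> u / B C0 _: no change
2. 0 -> a / C _ C: inserts after position(s) 3, 6, 9: eanarorafovaf
surface: eanarorafovaf

cell NUM=un, RANK=gu, VEL=lu, SUR=pa:
underlying: mol-anro-rf-do-f
1. e -> o, i -> u / B C0 _: no change
2. 0 -> a / C _ C: inserts after position(s) 5, 8, 9: molanarorafadof
surface: molanarorafadof

cell NUM=ib, RANK=ra, VEL=lu, SUR=pa:
underlying: e-anro-u-do-f
1. e -> o, i -> u / B C0 _: no change
2. 0 -> a / C _ C: inserts after position(s) 3: eanaroudof
surface: eanaroudof

cell NUM=fe, RANK=so, VEL=mi, SUR=pa:
underlying: uf-anro-vv-do-u
1. e -> o, i -> u / B C0 _: no change
2. 0 -> a / C _ C: inserts after position(s) 4, 7, 8: ufanarovavadou
surface: ufanarovavadou

cell NUM=un, RANK=ma, VEL=mi, SUR=ib:
underlying: mol-anro-der-o-u
1. e -> o, i -> u / B C0 _: fires at position(s) 9: molanrodorou
2. 0 -> a / C _ C: inserts after position(s) 5: molanarodorou
surface: molanarodorou


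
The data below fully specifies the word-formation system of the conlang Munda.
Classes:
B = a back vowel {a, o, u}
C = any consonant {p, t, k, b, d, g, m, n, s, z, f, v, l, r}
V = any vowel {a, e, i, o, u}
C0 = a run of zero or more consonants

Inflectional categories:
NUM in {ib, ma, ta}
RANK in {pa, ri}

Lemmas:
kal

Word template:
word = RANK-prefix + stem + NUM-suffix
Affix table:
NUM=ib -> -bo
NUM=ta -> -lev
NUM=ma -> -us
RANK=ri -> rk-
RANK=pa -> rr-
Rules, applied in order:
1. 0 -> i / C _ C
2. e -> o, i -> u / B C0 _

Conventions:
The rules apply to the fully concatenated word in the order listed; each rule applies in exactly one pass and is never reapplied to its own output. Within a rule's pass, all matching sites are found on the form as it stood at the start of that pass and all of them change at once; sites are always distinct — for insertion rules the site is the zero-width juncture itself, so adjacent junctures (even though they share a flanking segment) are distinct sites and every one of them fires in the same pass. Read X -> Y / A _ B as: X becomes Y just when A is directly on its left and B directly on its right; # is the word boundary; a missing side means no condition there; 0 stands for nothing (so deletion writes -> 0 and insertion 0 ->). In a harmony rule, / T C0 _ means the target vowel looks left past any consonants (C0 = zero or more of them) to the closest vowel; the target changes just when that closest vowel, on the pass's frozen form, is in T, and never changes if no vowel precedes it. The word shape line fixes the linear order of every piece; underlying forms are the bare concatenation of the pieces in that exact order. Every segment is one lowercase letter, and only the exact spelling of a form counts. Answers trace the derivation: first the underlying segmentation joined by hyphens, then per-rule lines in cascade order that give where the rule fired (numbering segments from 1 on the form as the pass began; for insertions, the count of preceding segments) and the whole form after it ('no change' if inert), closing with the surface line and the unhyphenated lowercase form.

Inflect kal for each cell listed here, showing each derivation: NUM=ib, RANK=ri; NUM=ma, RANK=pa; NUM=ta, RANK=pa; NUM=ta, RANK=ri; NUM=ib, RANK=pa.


cell NUM=ib, RANK=ri:
underlying: rk-kal-bo
1. 0 -> i / C _ C: inserts after position(s) 1, 2, 5: rikikalibo
2. e -> o, i -> u / B C0 _: fires at position(s) 8: rikikalubo
surface: rikikalubo

cell NUM=ma, RANK=pa:
underlying: rr-kal-us
1. 0 -> i / C _ C: inserts after position(s) 1, 2: ririkalus
2. e -> o, i -> u / B C0 _: no change
surface: ririkalus

cell NUM=ta, RANK=pa:
underlying: rr-kal-lev
1. 0 -> i / C _ C: inserts after position(s) 1, 2, 5: ririkalilev
2. e -> o, i -> u / B C0 _: fires at position(s) 8: ririkalulev
surface: ririkalulev

cell NUM=ta, RANK=ri:
underlying: rk-kal-lev
1. 0 -> i / C _ C: inserts after position(s) 1, 2, 5: rikikalilev
2. e -> o, i -> u / B C0 _: fires at position(s) 8: rikikalulev
surface: rikikalulev

cell NUM=ib, RANK=pa:
underlying: rr-kal-bo
1. 0 -> i / C _ C: inserts after position(s) 1, 2, 5: ririkalibo
2. e -> o, i -> u / B C0 _: fires at position(s) 8: ririkalubo
surface: ririkalubo


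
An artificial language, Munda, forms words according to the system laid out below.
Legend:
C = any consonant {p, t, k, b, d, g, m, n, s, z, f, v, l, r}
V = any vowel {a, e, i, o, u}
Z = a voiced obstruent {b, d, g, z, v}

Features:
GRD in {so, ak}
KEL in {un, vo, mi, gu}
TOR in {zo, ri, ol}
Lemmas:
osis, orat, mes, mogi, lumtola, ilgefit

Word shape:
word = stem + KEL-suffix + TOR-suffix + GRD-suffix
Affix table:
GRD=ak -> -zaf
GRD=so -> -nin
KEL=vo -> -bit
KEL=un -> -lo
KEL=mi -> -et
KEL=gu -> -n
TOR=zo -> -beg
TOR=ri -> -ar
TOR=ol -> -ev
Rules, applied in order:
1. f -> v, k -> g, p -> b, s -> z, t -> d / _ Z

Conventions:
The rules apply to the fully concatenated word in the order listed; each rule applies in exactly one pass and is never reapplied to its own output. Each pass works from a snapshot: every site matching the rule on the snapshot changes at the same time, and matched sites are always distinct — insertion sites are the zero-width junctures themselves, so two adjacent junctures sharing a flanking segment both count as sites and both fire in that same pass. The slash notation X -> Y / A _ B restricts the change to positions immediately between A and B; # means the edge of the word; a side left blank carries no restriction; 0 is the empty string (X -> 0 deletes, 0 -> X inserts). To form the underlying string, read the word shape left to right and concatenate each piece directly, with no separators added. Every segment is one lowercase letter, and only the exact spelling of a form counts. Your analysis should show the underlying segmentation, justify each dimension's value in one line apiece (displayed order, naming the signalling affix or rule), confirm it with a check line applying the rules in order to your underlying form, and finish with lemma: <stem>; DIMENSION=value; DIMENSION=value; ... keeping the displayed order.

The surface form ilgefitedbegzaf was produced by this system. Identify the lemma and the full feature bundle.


underlying: ilgefit-et-beg-zaf
GRD=ak - signalled by the affix -zaf
KEL=mi - signalled by the affix -et
TOR=zo - signalled by the affix -beg
check: ilgefitetbegzaf -> ilgefitedbegzaf
lemma: ilgefit; GRD=ak; KEL=mi; TOR=zo


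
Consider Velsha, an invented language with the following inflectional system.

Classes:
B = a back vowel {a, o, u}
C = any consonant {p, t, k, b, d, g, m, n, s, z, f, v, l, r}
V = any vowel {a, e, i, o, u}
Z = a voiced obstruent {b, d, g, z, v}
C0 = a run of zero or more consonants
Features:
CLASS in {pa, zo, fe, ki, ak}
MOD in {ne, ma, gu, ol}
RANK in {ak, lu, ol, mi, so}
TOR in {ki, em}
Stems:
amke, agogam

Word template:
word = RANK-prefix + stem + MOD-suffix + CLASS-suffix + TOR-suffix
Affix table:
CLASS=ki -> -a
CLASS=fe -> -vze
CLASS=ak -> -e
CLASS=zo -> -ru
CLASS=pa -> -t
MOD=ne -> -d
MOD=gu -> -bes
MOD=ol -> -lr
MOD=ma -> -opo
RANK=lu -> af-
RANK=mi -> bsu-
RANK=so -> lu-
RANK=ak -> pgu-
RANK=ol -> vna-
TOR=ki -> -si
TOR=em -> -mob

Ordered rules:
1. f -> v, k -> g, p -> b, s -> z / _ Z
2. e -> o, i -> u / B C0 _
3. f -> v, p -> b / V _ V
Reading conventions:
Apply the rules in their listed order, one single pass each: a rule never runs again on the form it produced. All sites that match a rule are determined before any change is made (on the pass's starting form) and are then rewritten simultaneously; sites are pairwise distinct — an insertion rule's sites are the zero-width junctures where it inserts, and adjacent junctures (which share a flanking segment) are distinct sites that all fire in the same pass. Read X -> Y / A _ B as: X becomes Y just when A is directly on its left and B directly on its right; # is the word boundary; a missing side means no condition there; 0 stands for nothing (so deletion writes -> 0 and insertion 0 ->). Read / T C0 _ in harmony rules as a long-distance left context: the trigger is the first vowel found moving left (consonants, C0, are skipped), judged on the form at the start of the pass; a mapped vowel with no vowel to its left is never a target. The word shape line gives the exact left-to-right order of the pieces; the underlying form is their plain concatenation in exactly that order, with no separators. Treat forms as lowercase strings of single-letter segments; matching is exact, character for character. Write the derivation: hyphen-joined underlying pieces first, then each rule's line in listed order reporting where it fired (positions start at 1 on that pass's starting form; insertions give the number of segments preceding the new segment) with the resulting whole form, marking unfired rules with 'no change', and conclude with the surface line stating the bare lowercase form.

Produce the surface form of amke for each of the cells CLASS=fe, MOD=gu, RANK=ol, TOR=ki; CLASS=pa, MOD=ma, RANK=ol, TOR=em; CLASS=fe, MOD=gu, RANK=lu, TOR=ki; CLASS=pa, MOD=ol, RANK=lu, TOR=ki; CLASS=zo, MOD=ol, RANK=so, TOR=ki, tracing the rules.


cell CLASS=fe, MOD=gu, RANK=ol, TOR=ki:
underlying: vna-amke-bes-vze-si
1. f -> v, k -> g, p -> b, s -> z / _ Z: fires at position(s) 10: vnaamkebezvzesi
2. e -> o, i -> u / B C0 _: fires at position(s) 7: vnaamkobezvzesi
3. f -> v, p -> b / V _ V: no change
surface: vnaamkobezvzesi

cell CLASS=pa, MOD=ma, RANK=ol, TOR=em:
underlying: vna-amke-opo-t-mob
1. f -> v, k -> g, p -> b, s -> z / _ Z: no change
2. e -> o, i -> u / B C0 _: fires at position(s) 7: vnaamkoopotmob
3. f -> v, p -> b / V _ V: fires at position(s) 9: vnaamkoobotmob
surface: vnaamkoobotmob

cell CLASS=fe, MOD=gu, RANK=lu, TOR=ki:
underlying: af-amke-bes-vze-si
1. f -> v, k -> g, p -> b, s -> z / _ Z: fires at position(s) 9: afamkebezvzesi
2. e -> o, i -> u / B C0 _: fires at position(s) 6: afamkobezvzesi
3. f -> v, p -> b / V _ V: fires at position(s) 2: avamkobezvzesi
surface: avamkobezvzesi

cell CLASS=pa, MOD=ol, RANK=lu, TOR=ki:
underlying: af-amke-lr-t-si
1. f -> v, k -> g, p -> b, s -> z / _ Z: no change
2. e -> o, i -> u / B C0 _: fires at position(s) 6: afamkolrtsi
3. f -> v, p -> b / V _ V: fires at position(s) 2: avamkolrtsi
surface: avamkolrtsi

cell CLASS=zo, MOD=ol, RANK=so, TOR=ki:
underlying: lu-amke-lr-ru-si
1. f -> v, k -> g, p -> b, s -> z / _ Z: no change
2. e -> o, i -> u / B C0 _: fires at position(s) 6, 12: luamkolrrusu
3. f -> v, p -> b / V _ V: no change
surface: luamkolrrusu


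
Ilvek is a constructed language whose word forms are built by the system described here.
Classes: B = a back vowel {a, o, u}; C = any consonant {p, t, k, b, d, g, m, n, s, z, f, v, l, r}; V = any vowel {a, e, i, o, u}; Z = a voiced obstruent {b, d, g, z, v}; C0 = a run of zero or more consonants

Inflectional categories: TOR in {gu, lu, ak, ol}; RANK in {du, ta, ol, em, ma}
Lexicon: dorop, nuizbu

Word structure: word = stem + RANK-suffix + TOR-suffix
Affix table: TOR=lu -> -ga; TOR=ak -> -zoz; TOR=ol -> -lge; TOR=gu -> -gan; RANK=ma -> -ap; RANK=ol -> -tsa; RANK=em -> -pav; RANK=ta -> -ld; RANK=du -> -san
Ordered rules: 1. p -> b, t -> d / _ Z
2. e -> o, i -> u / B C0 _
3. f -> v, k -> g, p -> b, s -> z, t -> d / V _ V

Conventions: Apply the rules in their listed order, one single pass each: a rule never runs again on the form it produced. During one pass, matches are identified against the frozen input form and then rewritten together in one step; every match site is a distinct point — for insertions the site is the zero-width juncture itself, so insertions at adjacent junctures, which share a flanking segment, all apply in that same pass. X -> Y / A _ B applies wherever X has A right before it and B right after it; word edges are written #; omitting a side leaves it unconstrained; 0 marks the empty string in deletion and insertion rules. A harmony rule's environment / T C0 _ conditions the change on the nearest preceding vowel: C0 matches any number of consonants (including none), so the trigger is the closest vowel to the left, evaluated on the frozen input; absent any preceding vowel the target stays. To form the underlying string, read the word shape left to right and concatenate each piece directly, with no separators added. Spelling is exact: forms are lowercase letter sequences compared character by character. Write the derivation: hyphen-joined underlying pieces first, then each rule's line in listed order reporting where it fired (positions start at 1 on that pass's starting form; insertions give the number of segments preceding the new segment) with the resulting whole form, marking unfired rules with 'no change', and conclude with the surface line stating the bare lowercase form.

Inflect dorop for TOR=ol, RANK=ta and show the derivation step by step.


underlying: dorop-ld-lge
1. p -> b, t -> d / _ Z: no change
2. e -> o, i -> u / B C0 _: fires at position(s) 10: doropldlgo
3. f -> v, k -> g, p -> b, s -> z, t -> d / V _ V: no change
surface: doropldlgo


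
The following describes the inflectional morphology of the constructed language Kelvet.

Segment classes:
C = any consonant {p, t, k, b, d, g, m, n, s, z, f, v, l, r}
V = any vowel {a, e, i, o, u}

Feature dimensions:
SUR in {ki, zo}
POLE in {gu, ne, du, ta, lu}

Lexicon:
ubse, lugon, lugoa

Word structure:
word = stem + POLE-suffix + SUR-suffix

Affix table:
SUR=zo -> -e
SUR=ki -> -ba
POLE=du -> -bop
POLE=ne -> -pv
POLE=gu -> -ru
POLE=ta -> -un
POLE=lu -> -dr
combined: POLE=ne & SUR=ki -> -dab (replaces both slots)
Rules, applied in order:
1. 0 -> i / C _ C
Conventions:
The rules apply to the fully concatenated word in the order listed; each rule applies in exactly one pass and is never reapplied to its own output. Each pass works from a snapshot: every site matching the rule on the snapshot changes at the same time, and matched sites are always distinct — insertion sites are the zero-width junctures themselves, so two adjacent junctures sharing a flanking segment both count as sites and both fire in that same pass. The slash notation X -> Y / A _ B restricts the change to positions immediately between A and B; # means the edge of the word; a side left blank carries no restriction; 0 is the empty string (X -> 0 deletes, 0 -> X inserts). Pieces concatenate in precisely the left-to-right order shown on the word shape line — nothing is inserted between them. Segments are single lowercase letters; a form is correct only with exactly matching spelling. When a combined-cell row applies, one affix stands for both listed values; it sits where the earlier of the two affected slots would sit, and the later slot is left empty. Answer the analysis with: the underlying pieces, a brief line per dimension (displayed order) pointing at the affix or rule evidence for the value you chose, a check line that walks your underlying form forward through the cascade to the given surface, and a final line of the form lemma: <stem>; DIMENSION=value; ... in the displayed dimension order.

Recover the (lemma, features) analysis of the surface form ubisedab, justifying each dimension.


underlying: ubse-dab
SUR=ki - signalled by the combined affix row
POLE=ne - signalled by the combined affix row
check: ubsedab -> ubisedab
lemma: ubse; SUR=ki; POLE=ne


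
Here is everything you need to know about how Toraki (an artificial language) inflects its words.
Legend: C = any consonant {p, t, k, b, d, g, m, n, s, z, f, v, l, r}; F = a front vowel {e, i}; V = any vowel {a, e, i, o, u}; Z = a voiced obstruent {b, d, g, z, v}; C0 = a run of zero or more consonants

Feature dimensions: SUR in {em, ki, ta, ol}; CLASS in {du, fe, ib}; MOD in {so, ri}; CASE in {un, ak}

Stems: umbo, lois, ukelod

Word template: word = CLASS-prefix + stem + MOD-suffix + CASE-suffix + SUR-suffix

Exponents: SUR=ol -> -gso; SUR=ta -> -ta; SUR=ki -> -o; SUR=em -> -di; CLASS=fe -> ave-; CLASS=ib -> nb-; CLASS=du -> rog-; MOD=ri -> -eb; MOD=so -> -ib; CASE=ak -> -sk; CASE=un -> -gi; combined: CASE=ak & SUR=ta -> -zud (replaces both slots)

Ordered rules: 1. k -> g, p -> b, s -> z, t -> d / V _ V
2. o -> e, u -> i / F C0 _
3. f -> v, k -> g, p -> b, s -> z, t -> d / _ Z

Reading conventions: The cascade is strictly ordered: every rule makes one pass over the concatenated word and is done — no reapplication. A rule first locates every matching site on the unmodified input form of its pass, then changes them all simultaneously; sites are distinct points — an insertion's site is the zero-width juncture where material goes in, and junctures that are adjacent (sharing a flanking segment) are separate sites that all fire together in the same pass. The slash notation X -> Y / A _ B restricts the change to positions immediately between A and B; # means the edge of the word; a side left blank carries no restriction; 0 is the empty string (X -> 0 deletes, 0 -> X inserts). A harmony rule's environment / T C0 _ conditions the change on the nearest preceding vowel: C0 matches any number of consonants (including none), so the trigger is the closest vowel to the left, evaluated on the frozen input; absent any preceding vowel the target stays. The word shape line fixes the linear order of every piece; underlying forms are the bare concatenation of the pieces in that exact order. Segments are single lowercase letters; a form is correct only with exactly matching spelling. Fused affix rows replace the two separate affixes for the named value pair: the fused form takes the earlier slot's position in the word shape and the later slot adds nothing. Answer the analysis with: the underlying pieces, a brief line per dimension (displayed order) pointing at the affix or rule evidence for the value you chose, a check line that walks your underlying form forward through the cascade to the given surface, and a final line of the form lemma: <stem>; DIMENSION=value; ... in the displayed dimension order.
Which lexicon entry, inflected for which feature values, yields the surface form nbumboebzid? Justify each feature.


underlying: nb-umbo-eb-zud
SUR=ta - signalled by the combined affix row
CLASS=ib - signalled by the affix nb-
MOD=ri - signalled by the affix -eb
CASE=ak - signalled by the combined affix row
check: nbumboebzud -> nbumboebzud -> nbumboebzid -> nbumboebzid
lemma: umbo; SUR=ta; CLASS=ib; MOD=ri; CASE=ak


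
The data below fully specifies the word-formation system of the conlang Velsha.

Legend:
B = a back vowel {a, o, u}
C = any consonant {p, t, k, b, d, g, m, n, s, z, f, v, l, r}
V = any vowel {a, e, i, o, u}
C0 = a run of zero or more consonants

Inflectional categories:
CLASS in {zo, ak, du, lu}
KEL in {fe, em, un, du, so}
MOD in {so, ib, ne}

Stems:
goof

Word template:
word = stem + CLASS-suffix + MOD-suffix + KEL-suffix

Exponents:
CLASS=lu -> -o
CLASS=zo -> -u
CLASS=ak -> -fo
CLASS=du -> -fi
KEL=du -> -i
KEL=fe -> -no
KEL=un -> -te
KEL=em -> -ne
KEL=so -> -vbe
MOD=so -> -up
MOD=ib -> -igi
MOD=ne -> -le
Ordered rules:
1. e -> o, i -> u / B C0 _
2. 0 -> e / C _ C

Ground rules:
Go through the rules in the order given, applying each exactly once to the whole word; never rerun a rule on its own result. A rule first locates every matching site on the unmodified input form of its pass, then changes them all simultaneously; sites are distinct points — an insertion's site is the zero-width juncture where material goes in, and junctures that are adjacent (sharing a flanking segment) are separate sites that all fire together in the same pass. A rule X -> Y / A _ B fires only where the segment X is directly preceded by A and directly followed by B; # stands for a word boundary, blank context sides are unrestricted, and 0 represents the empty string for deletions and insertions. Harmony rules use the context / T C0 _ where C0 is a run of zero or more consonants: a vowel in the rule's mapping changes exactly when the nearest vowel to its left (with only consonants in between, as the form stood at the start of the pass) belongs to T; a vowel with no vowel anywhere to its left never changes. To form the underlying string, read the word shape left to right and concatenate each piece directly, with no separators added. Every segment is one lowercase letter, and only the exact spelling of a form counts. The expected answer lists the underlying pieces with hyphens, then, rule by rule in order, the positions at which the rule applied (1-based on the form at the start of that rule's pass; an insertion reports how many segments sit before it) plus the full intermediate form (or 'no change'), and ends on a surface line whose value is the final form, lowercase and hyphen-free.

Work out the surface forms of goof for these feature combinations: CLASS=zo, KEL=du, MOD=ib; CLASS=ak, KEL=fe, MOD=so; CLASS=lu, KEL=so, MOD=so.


cell CLASS=zo, KEL=du, MOD=ib:
underlying: goof-u-igi-i
1. e -> o, i -> u / B C0 _: fires at position(s) 6: goofuugii
2. 0 -> e / C _ C: no change
surface: goofuugii

cell CLASS=ak, KEL=fe, MOD=so:
underlying: goof-fo-up-no
1. e -> o, i -> u / B C0 _: no change
2. 0 -> e / C _ C: inserts after position(s) 4, 8: goofefoupeno
surface: goofefoupeno

cell CLASS=lu, KEL=so, MOD=so:
underlying: goof-o-up-vbe
1. e -> o, i -> u / B C0 _: fires at position(s) 10: goofoupvbo
2. 0 -> e / C _ C: inserts after position(s) 7, 8: goofoupevebo
surface: goofoupevebo
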